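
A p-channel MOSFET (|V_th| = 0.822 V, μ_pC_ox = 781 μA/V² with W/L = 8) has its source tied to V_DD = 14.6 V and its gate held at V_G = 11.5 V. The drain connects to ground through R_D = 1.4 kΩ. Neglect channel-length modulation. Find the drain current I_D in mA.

V_SG = V_DD − V_G = 14.6 − 11.5 = 3.1 V, so V_ov = 3.1 − 0.822 = 2.28 V.
k_p = μ_pC_ox · (W/L) = 6.248 mA/V².
Assume saturation: I_D = ½ k_p V_ov² = 0.5 × 6.248 × 2.28² = 16.2 mA, giving V_SD = V_DD − I_D R_D = 14.6 − 16.2 × 1.4 = -8.1 V.
But -8.1 V < V_ov = 2.28 V, so the device is actually in triode.
In triode I_D = k_p[V_ov V_SD − ½ V_SD²] and I_D = (V_DD − V_SD)/R_D. Equating: 4.37 V_SD² − 20.93 V_SD + 14.6 = 0, giving V_SD = 0.848 V (the root below V_ov).
I_D = (14.6 − 0.848) / 1.4 = 9.82 mA.

I_D = 9.82 mA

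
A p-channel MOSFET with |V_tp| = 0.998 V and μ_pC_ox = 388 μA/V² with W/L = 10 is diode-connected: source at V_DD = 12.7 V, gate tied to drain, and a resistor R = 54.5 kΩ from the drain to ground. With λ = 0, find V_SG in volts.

V_SG = 1.33 V

With gate tied to drain, V_SG = V_SD ≥ V_SG − |V_tp|, so the device is in saturation.
k_p = μ_pC_ox · (W/L) = 3.88 mA/V².
KCL at the drain: ½ k_p (V_SG − |V_tp|)² = (V_DD − V_SG)/R.
Let x = V_SG − 0.998. Then 106 x² + x − 11.7 = 0, giving x = 0.328 V (positive root), so V_SG = 1.33 V.
I_D = (V_DD − V_SG)/R = (12.7 − 1.33) / 54.5 = 0.209 mA.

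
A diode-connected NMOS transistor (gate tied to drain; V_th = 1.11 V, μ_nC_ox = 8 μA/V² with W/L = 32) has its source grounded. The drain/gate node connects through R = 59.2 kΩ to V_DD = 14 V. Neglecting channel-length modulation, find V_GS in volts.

With gate tied to drain, V_GS = V_DS ≥ V_GS − V_th, so the device is in saturation.
k_n = μ_nC_ox · (W/L) = 0.256 mA/V².
KCL at the drain: ½ k_n (V_GS − V_th)² = (V_DD − V_GS)/R.
Let x = V_GS − 1.11. Then 7.58 x² + x − 12.89 = 0, giving x = 1.24 V (positive root), so V_GS = 2.35 V.
I_D = (V_DD − V_GS)/R = (14 − 2.35) / 59.2 = 0.197 mA.

V_GS = 2.35 V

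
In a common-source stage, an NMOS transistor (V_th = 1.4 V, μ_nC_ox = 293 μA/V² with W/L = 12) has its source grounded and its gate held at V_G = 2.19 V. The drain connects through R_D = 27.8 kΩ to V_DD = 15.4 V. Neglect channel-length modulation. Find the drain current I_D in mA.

I_D = 0.546 mA

V_GS = V_G = 2.19 V, so V_ov = 2.19 − 1.4 = 0.79 V.
k_n = μ_nC_ox · (W/L) = 3.516 mA/V².
Assume saturation: I_D = ½ k_n V_ov² = 0.5 × 3.516 × 0.79² = 1.1 mA, giving V_DS = V_DD − I_D R_D = 15.4 − 1.1 × 27.8 = -15.1 V.
But -15.1 V < V_ov = 0.79 V, so the device is actually in triode.
In triode I_D = k_n[V_ov V_DS − ½ V_DS²] and I_D = (V_DD − V_DS)/R_D. Equating: 48.9 V_DS² − 78.22 V_DS + 15.4 = 0, giving V_DS = 0.23 V (the root below V_ov).
I_D = (15.4 − 0.23) / 27.8 = 0.546 mA.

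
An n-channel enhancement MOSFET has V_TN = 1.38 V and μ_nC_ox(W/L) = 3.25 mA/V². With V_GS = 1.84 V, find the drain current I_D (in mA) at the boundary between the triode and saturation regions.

I_D = 0.344 mA

At the boundary V_DS = V_ov = V_GS − V_TN = 1.84 − 1.38 = 0.46 V.
I_D = ½ k_n V_ov² = 0.5 × 3.25 × 0.46² = 0.344 mA.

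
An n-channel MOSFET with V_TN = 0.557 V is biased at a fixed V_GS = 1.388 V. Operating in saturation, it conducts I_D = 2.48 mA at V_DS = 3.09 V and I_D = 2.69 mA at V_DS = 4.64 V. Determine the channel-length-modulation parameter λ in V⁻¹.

λ = 0.0657 V⁻¹

With V_GS fixed, I_D ∝ (1 + λ V_DS) in saturation, so I_D2/I_D1 = (1 + λ V_DS2)/(1 + λ V_DS1).
2.69/2.48 = 1.085 = (1 + 4.64 λ)/(1 + 3.09 λ).
Solving: λ (I_D1 V_DS2 − I_D2 V_DS1) = I_D2 − I_D1, so λ = (2.69 − 2.48) / (2.48 × 4.64 − 2.69 × 3.09) = 0.21 / 3.2 = 0.0657 V⁻¹.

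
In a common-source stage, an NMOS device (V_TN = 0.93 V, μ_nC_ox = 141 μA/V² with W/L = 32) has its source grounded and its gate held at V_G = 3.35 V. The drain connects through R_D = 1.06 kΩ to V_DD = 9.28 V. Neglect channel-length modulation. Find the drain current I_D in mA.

V_GS = V_G = 3.35 V, so V_ov = 3.35 − 0.93 = 2.42 V.
k_n = μ_nC_ox · (W/L) = 4.512 mA/V².
Assume saturation: I_D = ½ k_n V_ov² = 0.5 × 4.512 × 2.42² = 13.2 mA, giving V_DS = V_DD − I_D R_D = 9.28 − 13.2 × 1.06 = -4.72 V.
But -4.72 V < V_ov = 2.42 V, so the device is actually in triode.
In triode I_D = k_n[V_ov V_DS − ½ V_DS²] and I_D = (V_DD − V_DS)/R_D. Equating: 2.39 V_DS² − 12.57 V_DS + 9.28 = 0, giving V_DS = 0.888 V (the root below V_ov).
I_D = (9.28 − 0.888) / 1.06 = 7.92 mA.

I_D = 7.92 mA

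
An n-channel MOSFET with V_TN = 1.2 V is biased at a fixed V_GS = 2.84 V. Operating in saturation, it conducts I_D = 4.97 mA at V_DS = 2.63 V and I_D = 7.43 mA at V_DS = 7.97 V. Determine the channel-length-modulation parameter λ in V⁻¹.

With V_GS fixed, I_D ∝ (1 + λ V_DS) in saturation, so I_D2/I_D1 = (1 + λ V_DS2)/(1 + λ V_DS1).
7.43/4.97 = 1.495 = (1 + 7.97 λ)/(1 + 2.63 λ).
Solving: λ (I_D1 V_DS2 − I_D2 V_DS1) = I_D2 − I_D1, so λ = (7.43 − 4.97) / (4.97 × 7.97 − 7.43 × 2.63) = 2.46 / 20.1 = 0.123 V⁻¹.

λ = 0.123 V⁻¹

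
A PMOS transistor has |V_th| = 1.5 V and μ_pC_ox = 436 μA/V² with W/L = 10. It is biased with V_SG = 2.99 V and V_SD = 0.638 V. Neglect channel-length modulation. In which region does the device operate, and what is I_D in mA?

Triode; I_D = 3.26 mA

k_p = μ_pC_ox · (W/L) = 4.36 mA/V².
V_ov = V_SG − |V_th| = 2.99 − 1.5 = 1.49 V.
Since V_SD = 0.638 V < V_ov = 1.49 V, the device is in the triode region.
I_D = k_p [V_ov · V_SD − ½ V_SD²] = 4.36 × [1.49 × 0.638 − 0.5 × 0.638²] = 3.26 mA.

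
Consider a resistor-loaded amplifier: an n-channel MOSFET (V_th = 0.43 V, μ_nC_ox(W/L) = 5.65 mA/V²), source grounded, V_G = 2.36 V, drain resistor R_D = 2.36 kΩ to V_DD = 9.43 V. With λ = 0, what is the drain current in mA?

I_D = 3.83 mA

V_GS = V_G = 2.36 V, so V_ov = 2.36 − 0.43 = 1.93 V.
Assume saturation: I_D = ½ k_n V_ov² = 0.5 × 5.65 × 1.93² = 10.5 mA, giving V_DS = V_DD − I_D R_D = 9.43 − 10.5 × 2.36 = -15.4 V.
But -15.4 V < V_ov = 1.93 V, so the device is actually in triode.
In triode I_D = k_n[V_ov V_DS − ½ V_DS²] and I_D = (V_DD − V_DS)/R_D. Equating: 6.67 V_DS² − 26.73 V_DS + 9.43 = 0, giving V_DS = 0.391 V (the root below V_ov).
I_D = (9.43 − 0.391) / 2.36 = 3.83 mA.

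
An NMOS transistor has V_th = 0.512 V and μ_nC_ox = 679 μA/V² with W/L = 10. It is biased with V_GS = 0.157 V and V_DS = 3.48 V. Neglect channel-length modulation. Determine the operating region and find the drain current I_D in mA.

V_GS = 0.157 V < V_th = 0.512 V, so the transistor is in cutoff.

Cutoff; I_D = 0 mA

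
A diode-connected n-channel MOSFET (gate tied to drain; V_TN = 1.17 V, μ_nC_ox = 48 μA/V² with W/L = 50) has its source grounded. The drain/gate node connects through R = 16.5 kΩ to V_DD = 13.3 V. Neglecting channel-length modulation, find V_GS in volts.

V_GS = 1.93 V

With gate tied to drain, V_GS = V_DS ≥ V_GS − V_TN, so the device is in saturation.
k_n = μ_nC_ox · (W/L) = 2.4 mA/V².
KCL at the drain: ½ k_n (V_GS − V_TN)² = (V_DD − V_GS)/R.
Let x = V_GS − 1.17. Then 19.8 x² + x − 12.13 = 0, giving x = 0.758 V (positive root), so V_GS = 1.93 V.
I_D = (V_DD − V_GS)/R = (13.3 − 1.93) / 16.5 = 0.689 mA.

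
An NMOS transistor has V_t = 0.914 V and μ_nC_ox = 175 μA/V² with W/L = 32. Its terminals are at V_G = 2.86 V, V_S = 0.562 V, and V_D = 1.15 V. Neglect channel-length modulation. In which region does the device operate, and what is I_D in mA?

V_GS = V_G − V_S = 2.86 − 0.562 = 2.3 V; V_DS = V_D − V_S = 1.15 − 0.562 = 0.588 V.
k_n = μ_nC_ox · (W/L) = 5.6 mA/V².
V_ov = V_GS − V_t = 2.3 − 0.914 = 1.38 V.
Since V_DS = 0.588 V < V_ov = 1.38 V, the device is in the triode region.
I_D = k_n [V_ov · V_DS − ½ V_DS²] = 5.6 × [1.38 × 0.588 − 0.5 × 0.588²] = 3.59 mA.

Triode; I_D = 3.59 mA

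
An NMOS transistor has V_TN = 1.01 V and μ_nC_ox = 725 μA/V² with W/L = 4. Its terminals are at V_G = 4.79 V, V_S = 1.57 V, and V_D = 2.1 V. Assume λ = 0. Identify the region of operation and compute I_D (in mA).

Triode; I_D = 2.99 mA

V_GS = V_G − V_S = 4.79 − 1.57 = 3.22 V; V_DS = V_D − V_S = 2.1 − 1.57 = 0.53 V.
k_n = μ_nC_ox · (W/L) = 2.9 mA/V².
V_ov = V_GS − V_TN = 3.22 − 1.01 = 2.21 V.
Since V_DS = 0.53 V < V_ov = 2.21 V, the device is in the triode region.
I_D = k_n [V_ov · V_DS − ½ V_DS²] = 2.9 × [2.21 × 0.53 − 0.5 × 0.53²] = 2.99 mA.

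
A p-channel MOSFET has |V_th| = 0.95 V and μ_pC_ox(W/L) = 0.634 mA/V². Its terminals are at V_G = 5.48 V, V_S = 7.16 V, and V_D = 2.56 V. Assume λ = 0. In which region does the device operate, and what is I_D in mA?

Saturation; I_D = 0.169 mA

V_SG = V_S − V_G = 7.16 − 5.48 = 1.68 V; V_SD = V_S − V_D = 7.16 − 2.56 = 4.6 V.
V_ov = V_SG − |V_th| = 1.68 − 0.95 = 0.73 V.
Since V_SD = 4.6 V ≥ V_ov = 0.73 V, the device is in saturation.
I_D = ½ k_p V_ov² = 0.5 × 0.634 × 0.73² = 0.169 mA.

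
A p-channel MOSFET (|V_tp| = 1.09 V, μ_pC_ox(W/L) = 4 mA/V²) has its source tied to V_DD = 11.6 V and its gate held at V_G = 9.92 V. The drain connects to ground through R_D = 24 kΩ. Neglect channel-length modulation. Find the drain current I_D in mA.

I_D = 0.473 mA

V_SG = V_DD − V_G = 11.6 − 9.92 = 1.68 V, so V_ov = 1.68 − 1.09 = 0.59 V.
Assume saturation: I_D = ½ k_p V_ov² = 0.5 × 4 × 0.59² = 0.696 mA, giving V_SD = V_DD − I_D R_D = 11.6 − 0.696 × 24 = -5.11 V.
But -5.11 V < V_ov = 0.59 V, so the device is actually in triode.
In triode I_D = k_p[V_ov V_SD − ½ V_SD²] and I_D = (V_DD − V_SD)/R_D. Equating: 48 V_SD² − 57.64 V_SD + 11.6 = 0, giving V_SD = 0.256 V (the root below V_ov).
I_D = (11.6 − 0.256) / 24 = 0.473 mA.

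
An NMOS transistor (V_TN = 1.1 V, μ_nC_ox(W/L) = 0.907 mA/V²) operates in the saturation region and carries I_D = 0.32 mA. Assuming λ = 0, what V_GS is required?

V_GS = 1.94 V

In saturation I_D = ½ k_n (V_GS − V_TN)², so V_GS − V_TN = √(2 I_D / k_n) = √(2 × 0.32 / 0.907) = 0.84 V.
V_GS = 1.1 + 0.84 = 1.94 V.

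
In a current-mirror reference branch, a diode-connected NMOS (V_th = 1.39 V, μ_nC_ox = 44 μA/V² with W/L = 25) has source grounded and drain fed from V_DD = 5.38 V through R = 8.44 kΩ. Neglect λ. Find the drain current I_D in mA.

With gate tied to drain, V_GS = V_DS ≥ V_GS − V_th, so the device is in saturation.
k_n = μ_nC_ox · (W/L) = 1.1 mA/V².
KCL at the drain: ½ k_n (V_GS − V_th)² = (V_DD − V_GS)/R.
Let x = V_GS − 1.39. Then 4.64 x² + x − 3.99 = 0, giving x = 0.826 V (positive root), so V_GS = 2.22 V.
I_D = (V_DD − V_GS)/R = (5.38 − 2.22) / 8.44 = 0.375 mA.

I_D = 0.375 mA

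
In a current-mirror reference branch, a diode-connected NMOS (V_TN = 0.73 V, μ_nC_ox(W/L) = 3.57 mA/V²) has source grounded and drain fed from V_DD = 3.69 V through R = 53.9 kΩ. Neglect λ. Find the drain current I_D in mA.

With gate tied to drain, V_GS = V_DS ≥ V_GS − V_TN, so the device is in saturation.
KCL at the drain: ½ k_n (V_GS − V_TN)² = (V_DD − V_GS)/R.
Let x = V_GS − 0.73. Then 96.2 x² + x − 2.96 = 0, giving x = 0.17 V (positive root), so V_GS = 0.9 V.
I_D = (V_DD − V_GS)/R = (3.69 − 0.9) / 53.9 = 0.0518 mA.

I_D = 0.0518 mA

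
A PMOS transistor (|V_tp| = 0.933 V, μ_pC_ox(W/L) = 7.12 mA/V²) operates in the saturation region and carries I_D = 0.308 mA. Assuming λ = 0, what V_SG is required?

V_SG = 1.23 V

In saturation I_D = ½ k_p (V_SG − |V_tp|)², so V_SG − |V_tp| = √(2 I_D / k_p) = √(2 × 0.308 / 7.12) = 0.294 V.
V_SG = 0.933 + 0.294 = 1.23 V.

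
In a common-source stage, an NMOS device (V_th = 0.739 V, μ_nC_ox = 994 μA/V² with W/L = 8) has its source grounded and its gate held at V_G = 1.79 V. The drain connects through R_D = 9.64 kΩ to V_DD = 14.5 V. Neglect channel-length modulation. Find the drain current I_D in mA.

I_D = 1.48 mA

V_GS = V_G = 1.79 V, so V_ov = 1.79 − 0.739 = 1.05 V.
k_n = μ_nC_ox · (W/L) = 7.952 mA/V².
Assume saturation: I_D = ½ k_n V_ov² = 0.5 × 7.952 × 1.05² = 4.39 mA, giving V_DS = V_DD − I_D R_D = 14.5 − 4.39 × 9.64 = -27.8 V.
But -27.8 V < V_ov = 1.05 V, so the device is actually in triode.
In triode I_D = k_n[V_ov V_DS − ½ V_DS²] and I_D = (V_DD − V_DS)/R_D. Equating: 38.3 V_DS² − 81.57 V_DS + 14.5 = 0, giving V_DS = 0.196 V (the root below V_ov).
I_D = (14.5 − 0.196) / 9.64 = 1.48 mA.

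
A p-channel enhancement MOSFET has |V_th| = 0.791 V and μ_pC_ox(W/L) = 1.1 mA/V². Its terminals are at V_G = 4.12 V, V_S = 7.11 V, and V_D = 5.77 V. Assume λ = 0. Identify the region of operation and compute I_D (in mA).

V_SG = V_S − V_G = 7.11 − 4.12 = 2.99 V; V_SD = V_S − V_D = 7.11 − 5.77 = 1.34 V.
V_ov = V_SG − |V_th| = 2.99 − 0.791 = 2.2 V.
Since V_SD = 1.34 V < V_ov = 2.2 V, the device is in the triode region.
I_D = k_p [V_ov · V_SD − ½ V_SD²] = 1.1 × [2.2 × 1.34 − 0.5 × 1.34²] = 2.25 mA.

Triode; I_D = 2.25 mA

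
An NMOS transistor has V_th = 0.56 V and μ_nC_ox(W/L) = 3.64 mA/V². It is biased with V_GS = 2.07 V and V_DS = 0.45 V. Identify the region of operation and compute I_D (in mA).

V_ov = V_GS − V_th = 2.07 − 0.56 = 1.51 V.
Since V_DS = 0.45 V < V_ov = 1.51 V, the device is in the triode region.
I_D = k_n [V_ov · V_DS − ½ V_DS²] = 3.64 × [1.51 × 0.45 − 0.5 × 0.45²] = 2.1 mA.

Triode; I_D = 2.10 mA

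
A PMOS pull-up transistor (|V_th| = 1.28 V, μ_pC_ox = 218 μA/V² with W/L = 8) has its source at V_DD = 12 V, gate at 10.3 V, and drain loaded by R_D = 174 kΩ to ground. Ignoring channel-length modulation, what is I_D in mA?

V_SG = V_DD − V_G = 12 − 10.3 = 1.7 V, so V_ov = 1.7 − 1.28 = 0.42 V.
k_p = μ_pC_ox · (W/L) = 1.744 mA/V².
Assume saturation: I_D = ½ k_p V_ov² = 0.5 × 1.744 × 0.42² = 0.154 mA, giving V_SD = V_DD − I_D R_D = 12 − 0.154 × 174 = -14.8 V.
But -14.8 V < V_ov = 0.42 V, so the device is actually in triode.
In triode I_D = k_p[V_ov V_SD − ½ V_SD²] and I_D = (V_DD − V_SD)/R_D. Equating: 152 V_SD² − 128.5 V_SD + 12 = 0, giving V_SD = 0.107 V (the root below V_ov).
I_D = (12 − 0.107) / 174 = 0.0684 mA.

I_D = 0.0684 mA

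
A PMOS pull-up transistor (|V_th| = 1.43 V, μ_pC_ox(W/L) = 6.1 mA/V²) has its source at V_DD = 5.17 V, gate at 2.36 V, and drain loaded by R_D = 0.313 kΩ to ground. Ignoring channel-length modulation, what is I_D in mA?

I_D = 5.81 mA

V_SG = V_DD − V_G = 5.17 − 2.36 = 2.81 V, so V_ov = 2.81 − 1.43 = 1.38 V.
Assume saturation: I_D = ½ k_p V_ov² = 0.5 × 6.1 × 1.38² = 5.81 mA, giving V_SD = V_DD − I_D R_D = 5.17 − 5.81 × 0.313 = 3.35 V.
V_SD = 3.35 V ≥ V_ov = 1.38 V, confirming saturation.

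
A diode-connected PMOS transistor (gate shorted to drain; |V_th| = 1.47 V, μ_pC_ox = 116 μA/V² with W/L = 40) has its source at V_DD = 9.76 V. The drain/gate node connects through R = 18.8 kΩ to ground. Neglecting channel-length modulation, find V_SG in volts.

With gate tied to drain, V_SG = V_SD ≥ V_SG − |V_th|, so the device is in saturation.
k_p = μ_pC_ox · (W/L) = 4.64 mA/V².
KCL at the drain: ½ k_p (V_SG − |V_th|)² = (V_DD − V_SG)/R.
Let x = V_SG − 1.47. Then 43.6 x² + x − 8.29 = 0, giving x = 0.425 V (positive root), so V_SG = 1.89 V.
I_D = (V_DD − V_SG)/R = (9.76 − 1.89) / 18.8 = 0.418 mA.

V_SG = 1.89 V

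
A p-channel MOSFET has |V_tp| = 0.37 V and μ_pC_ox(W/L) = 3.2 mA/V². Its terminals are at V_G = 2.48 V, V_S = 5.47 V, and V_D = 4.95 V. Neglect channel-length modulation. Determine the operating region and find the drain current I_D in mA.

Triode; I_D = 3.93 mA

V_SG = V_S − V_G = 5.47 − 2.48 = 2.99 V; V_SD = V_S − V_D = 5.47 − 4.95 = 0.52 V.
V_ov = V_SG − |V_tp| = 2.99 − 0.37 = 2.62 V.
Since V_SD = 0.52 V < V_ov = 2.62 V, the device is in the triode region.
I_D = k_p [V_ov · V_SD − ½ V_SD²] = 3.2 × [2.62 × 0.52 − 0.5 × 0.52²] = 3.93 mA.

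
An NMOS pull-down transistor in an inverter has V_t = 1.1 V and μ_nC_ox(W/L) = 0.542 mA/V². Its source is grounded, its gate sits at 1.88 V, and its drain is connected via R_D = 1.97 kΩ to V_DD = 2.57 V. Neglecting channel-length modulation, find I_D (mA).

I_D = 0.165 mA

V_GS = V_G = 1.88 V, so V_ov = 1.88 − 1.1 = 0.78 V.
Assume saturation: I_D = ½ k_n V_ov² = 0.5 × 0.542 × 0.78² = 0.165 mA, giving V_DS = V_DD − I_D R_D = 2.57 − 0.165 × 1.97 = 2.25 V.
V_DS = 2.25 V ≥ V_ov = 0.78 V, confirming saturation.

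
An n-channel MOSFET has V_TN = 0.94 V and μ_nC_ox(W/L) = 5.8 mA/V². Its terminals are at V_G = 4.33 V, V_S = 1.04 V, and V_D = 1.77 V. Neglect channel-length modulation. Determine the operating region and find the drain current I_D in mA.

Triode; I_D = 8.40 mA

V_GS = V_G − V_S = 4.33 − 1.04 = 3.29 V; V_DS = V_D − V_S = 1.77 − 1.04 = 0.73 V.
V_ov = V_GS − V_TN = 3.29 − 0.94 = 2.35 V.
Since V_DS = 0.73 V < V_ov = 2.35 V, the device is in the triode region.
I_D = k_n [V_ov · V_DS − ½ V_DS²] = 5.8 × [2.35 × 0.73 − 0.5 × 0.73²] = 8.4 mA.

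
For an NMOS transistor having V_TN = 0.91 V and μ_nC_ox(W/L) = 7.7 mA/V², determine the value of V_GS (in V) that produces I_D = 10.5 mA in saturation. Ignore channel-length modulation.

In saturation I_D = ½ k_n (V_GS − V_TN)², so V_GS − V_TN = √(2 I_D / k_n) = √(2 × 10.5 / 7.7) = 1.65 V.
V_GS = 0.91 + 1.65 = 2.56 V.

V_GS = 2.56 V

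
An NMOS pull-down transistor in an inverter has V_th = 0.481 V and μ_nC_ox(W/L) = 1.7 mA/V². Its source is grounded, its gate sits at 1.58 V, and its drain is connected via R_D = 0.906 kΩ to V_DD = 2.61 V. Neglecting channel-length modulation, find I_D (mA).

I_D = 1.03 mA

V_GS = V_G = 1.58 V, so V_ov = 1.58 − 0.481 = 1.1 V.
Assume saturation: I_D = ½ k_n V_ov² = 0.5 × 1.7 × 1.1² = 1.03 mA, giving V_DS = V_DD − I_D R_D = 2.61 − 1.03 × 0.906 = 1.68 V.
V_DS = 1.68 V ≥ V_ov = 1.1 V, confirming saturation.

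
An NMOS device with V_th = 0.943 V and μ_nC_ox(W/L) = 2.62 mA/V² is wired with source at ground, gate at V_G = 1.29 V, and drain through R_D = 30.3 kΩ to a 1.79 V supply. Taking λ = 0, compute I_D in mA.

V_GS = V_G = 1.29 V, so V_ov = 1.29 − 0.943 = 0.347 V.
Assume saturation: I_D = ½ k_n V_ov² = 0.5 × 2.62 × 0.347² = 0.158 mA, giving V_DS = V_DD − I_D R_D = 1.79 − 0.158 × 30.3 = -2.99 V.
But -2.99 V < V_ov = 0.347 V, so the device is actually in triode.
In triode I_D = k_n[V_ov V_DS − ½ V_DS²] and I_D = (V_DD − V_DS)/R_D. Equating: 39.7 V_DS² − 28.55 V_DS + 1.79 = 0, giving V_DS = 0.0694 V (the root below V_ov).
I_D = (1.79 − 0.0694) / 30.3 = 0.0568 mA.

I_D = 0.0568 mA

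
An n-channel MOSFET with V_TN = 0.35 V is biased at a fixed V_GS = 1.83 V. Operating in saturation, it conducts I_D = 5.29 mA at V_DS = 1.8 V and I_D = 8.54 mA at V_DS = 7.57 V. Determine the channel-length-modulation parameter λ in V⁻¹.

With V_GS fixed, I_D ∝ (1 + λ V_DS) in saturation, so I_D2/I_D1 = (1 + λ V_DS2)/(1 + λ V_DS1).
8.54/5.29 = 1.614 = (1 + 7.57 λ)/(1 + 1.8 λ).
Solving: λ (I_D1 V_DS2 − I_D2 V_DS1) = I_D2 − I_D1, so λ = (8.54 − 5.29) / (5.29 × 7.57 − 8.54 × 1.8) = 3.25 / 24.7 = 0.132 V⁻¹.

λ = 0.132 V⁻¹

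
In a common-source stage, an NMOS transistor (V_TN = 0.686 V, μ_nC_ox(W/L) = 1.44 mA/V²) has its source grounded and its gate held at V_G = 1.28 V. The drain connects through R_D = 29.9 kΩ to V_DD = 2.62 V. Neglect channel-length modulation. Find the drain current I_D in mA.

V_GS = V_G = 1.28 V, so V_ov = 1.28 − 0.686 = 0.594 V.
Assume saturation: I_D = ½ k_n V_ov² = 0.5 × 1.44 × 0.594² = 0.254 mA, giving V_DS = V_DD − I_D R_D = 2.62 − 0.254 × 29.9 = -4.98 V.
But -4.98 V < V_ov = 0.594 V, so the device is actually in triode.
In triode I_D = k_n[V_ov V_DS − ½ V_DS²] and I_D = (V_DD − V_DS)/R_D. Equating: 21.5 V_DS² − 26.58 V_DS + 2.62 = 0, giving V_DS = 0.108 V (the root below V_ov).
I_D = (2.62 − 0.108) / 29.9 = 0.084 mA.

I_D = 0.0840 mA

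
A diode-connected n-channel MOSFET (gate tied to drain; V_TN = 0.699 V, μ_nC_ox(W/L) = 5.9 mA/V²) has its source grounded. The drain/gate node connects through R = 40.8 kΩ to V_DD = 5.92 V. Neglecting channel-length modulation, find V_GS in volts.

V_GS = 0.903 V

With gate tied to drain, V_GS = V_DS ≥ V_GS − V_TN, so the device is in saturation.
KCL at the drain: ½ k_n (V_GS − V_TN)² = (V_DD − V_GS)/R.
Let x = V_GS − 0.699. Then 120 x² + x − 5.221 = 0, giving x = 0.204 V (positive root), so V_GS = 0.903 V.
I_D = (V_DD − V_GS)/R = (5.92 − 0.903) / 40.8 = 0.123 mA.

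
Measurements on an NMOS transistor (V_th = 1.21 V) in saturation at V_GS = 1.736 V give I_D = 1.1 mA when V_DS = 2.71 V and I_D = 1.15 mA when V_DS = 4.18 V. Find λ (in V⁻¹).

λ = 0.0337 V⁻¹

With V_GS fixed, I_D ∝ (1 + λ V_DS) in saturation, so I_D2/I_D1 = (1 + λ V_DS2)/(1 + λ V_DS1).
1.15/1.1 = 1.045 = (1 + 4.18 λ)/(1 + 2.71 λ).
Solving: λ (I_D1 V_DS2 − I_D2 V_DS1) = I_D2 − I_D1, so λ = (1.15 − 1.1) / (1.1 × 4.18 − 1.15 × 2.71) = 0.05 / 1.48 = 0.0337 V⁻¹.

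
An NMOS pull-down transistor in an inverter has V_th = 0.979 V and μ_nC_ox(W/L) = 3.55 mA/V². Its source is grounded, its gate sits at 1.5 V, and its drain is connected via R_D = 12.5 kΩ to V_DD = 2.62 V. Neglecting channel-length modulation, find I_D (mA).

V_GS = V_G = 1.5 V, so V_ov = 1.5 − 0.979 = 0.521 V.
Assume saturation: I_D = ½ k_n V_ov² = 0.5 × 3.55 × 0.521² = 0.482 mA, giving V_DS = V_DD − I_D R_D = 2.62 − 0.482 × 12.5 = -3.4 V.
But -3.4 V < V_ov = 0.521 V, so the device is actually in triode.
In triode I_D = k_n[V_ov V_DS − ½ V_DS²] and I_D = (V_DD − V_DS)/R_D. Equating: 22.2 V_DS² − 24.12 V_DS + 2.62 = 0, giving V_DS = 0.122 V (the root below V_ov).
I_D = (2.62 − 0.122) / 12.5 = 0.2 mA.

I_D = 0.200 mA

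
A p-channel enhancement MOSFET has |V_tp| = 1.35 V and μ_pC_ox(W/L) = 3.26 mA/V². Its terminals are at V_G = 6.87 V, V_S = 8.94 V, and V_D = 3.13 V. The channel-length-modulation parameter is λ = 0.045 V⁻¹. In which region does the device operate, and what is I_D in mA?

V_SG = V_S − V_G = 8.94 − 6.87 = 2.07 V; V_SD = V_S − V_D = 8.94 − 3.13 = 5.81 V.
V_ov = V_SG − |V_tp| = 2.07 − 1.35 = 0.72 V.
Since V_SD = 5.81 V ≥ V_ov = 0.72 V, the device is in saturation.
I_D = ½ k_p V_ov² (1 + λ V_SD) = 0.5 × 3.26 × 0.72² × (1 + 0.045 × 5.81) = 1.07 mA.

Saturation; I_D = 1.07 mA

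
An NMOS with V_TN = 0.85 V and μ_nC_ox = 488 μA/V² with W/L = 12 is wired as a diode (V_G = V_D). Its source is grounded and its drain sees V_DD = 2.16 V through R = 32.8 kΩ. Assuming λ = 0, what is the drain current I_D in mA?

I_D = 0.0365 mA

With gate tied to drain, V_GS = V_DS ≥ V_GS − V_TN, so the device is in saturation.
k_n = μ_nC_ox · (W/L) = 5.856 mA/V².
KCL at the drain: ½ k_n (V_GS − V_TN)² = (V_DD − V_GS)/R.
Let x = V_GS − 0.85. Then 96 x² + x − 1.31 = 0, giving x = 0.112 V (positive root), so V_GS = 0.962 V.
I_D = (V_DD − V_GS)/R = (2.16 − 0.962) / 32.8 = 0.0365 mA.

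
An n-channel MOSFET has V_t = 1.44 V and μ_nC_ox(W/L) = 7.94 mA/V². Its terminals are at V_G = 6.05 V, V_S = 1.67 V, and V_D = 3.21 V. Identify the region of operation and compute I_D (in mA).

V_GS = V_G − V_S = 6.05 − 1.67 = 4.38 V; V_DS = V_D − V_S = 3.21 − 1.67 = 1.54 V.
V_ov = V_GS − V_t = 4.38 − 1.44 = 2.94 V.
Since V_DS = 1.54 V < V_ov = 2.94 V, the device is in the triode region.
I_D = k_n [V_ov · V_DS − ½ V_DS²] = 7.94 × [2.94 × 1.54 − 0.5 × 1.54²] = 26.5 mA.

Triode; I_D = 26.5 mA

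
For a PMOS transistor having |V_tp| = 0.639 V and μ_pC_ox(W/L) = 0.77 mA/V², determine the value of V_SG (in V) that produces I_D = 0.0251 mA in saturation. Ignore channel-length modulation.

V_SG = 0.894 V

In saturation I_D = ½ k_p (V_SG − |V_tp|)², so V_SG − |V_tp| = √(2 I_D / k_p) = √(2 × 0.0251 / 0.77) = 0.255 V.
V_SG = 0.639 + 0.255 = 0.894 V.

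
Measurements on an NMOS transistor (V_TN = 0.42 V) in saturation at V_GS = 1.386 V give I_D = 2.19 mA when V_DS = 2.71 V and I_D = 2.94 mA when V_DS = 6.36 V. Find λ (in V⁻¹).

With V_GS fixed, I_D ∝ (1 + λ V_DS) in saturation, so I_D2/I_D1 = (1 + λ V_DS2)/(1 + λ V_DS1).
2.94/2.19 = 1.342 = (1 + 6.36 λ)/(1 + 2.71 λ).
Solving: λ (I_D1 V_DS2 − I_D2 V_DS1) = I_D2 − I_D1, so λ = (2.94 − 2.19) / (2.19 × 6.36 − 2.94 × 2.71) = 0.75 / 5.96 = 0.126 V⁻¹.

λ = 0.126 V⁻¹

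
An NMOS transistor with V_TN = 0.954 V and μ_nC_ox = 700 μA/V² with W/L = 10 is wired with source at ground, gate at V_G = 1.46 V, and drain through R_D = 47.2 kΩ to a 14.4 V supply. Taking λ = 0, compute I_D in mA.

V_GS = V_G = 1.46 V, so V_ov = 1.46 − 0.954 = 0.506 V.
k_n = μ_nC_ox · (W/L) = 7 mA/V².
Assume saturation: I_D = ½ k_n V_ov² = 0.5 × 7 × 0.506² = 0.896 mA, giving V_DS = V_DD − I_D R_D = 14.4 − 0.896 × 47.2 = -27.9 V.
But -27.9 V < V_ov = 0.506 V, so the device is actually in triode.
In triode I_D = k_n[V_ov V_DS − ½ V_DS²] and I_D = (V_DD − V_DS)/R_D. Equating: 165 V_DS² − 168.2 V_DS + 14.4 = 0, giving V_DS = 0.0944 V (the root below V_ov).
I_D = (14.4 − 0.0944) / 47.2 = 0.303 mA.

I_D = 0.303 mA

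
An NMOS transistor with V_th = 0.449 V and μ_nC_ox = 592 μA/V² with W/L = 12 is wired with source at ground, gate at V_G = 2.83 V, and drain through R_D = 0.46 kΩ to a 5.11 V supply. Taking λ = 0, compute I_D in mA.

V_GS = V_G = 2.83 V, so V_ov = 2.83 − 0.449 = 2.38 V.
k_n = μ_nC_ox · (W/L) = 7.104 mA/V².
Assume saturation: I_D = ½ k_n V_ov² = 0.5 × 7.104 × 2.38² = 20.1 mA, giving V_DS = V_DD − I_D R_D = 5.11 − 20.1 × 0.46 = -4.15 V.
But -4.15 V < V_ov = 2.38 V, so the device is actually in triode.
In triode I_D = k_n[V_ov V_DS − ½ V_DS²] and I_D = (V_DD − V_DS)/R_D. Equating: 1.63 V_DS² − 8.781 V_DS + 5.11 = 0, giving V_DS = 0.664 V (the root below V_ov).
I_D = (5.11 − 0.664) / 0.46 = 9.67 mA.

I_D = 9.67 mA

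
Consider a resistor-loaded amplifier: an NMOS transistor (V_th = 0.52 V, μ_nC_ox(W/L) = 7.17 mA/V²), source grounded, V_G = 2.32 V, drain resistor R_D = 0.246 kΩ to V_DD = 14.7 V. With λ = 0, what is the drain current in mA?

I_D = 11.6 mA

V_GS = V_G = 2.32 V, so V_ov = 2.32 − 0.52 = 1.8 V.
Assume saturation: I_D = ½ k_n V_ov² = 0.5 × 7.17 × 1.8² = 11.6 mA, giving V_DS = V_DD − I_D R_D = 14.7 − 11.6 × 0.246 = 11.8 V.
V_DS = 11.8 V ≥ V_ov = 1.8 V, confirming saturation.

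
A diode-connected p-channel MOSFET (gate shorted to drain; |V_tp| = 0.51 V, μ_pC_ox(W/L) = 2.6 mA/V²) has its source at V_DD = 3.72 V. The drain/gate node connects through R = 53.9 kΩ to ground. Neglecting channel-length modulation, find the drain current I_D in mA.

I_D = 0.0557 mA

With gate tied to drain, V_SG = V_SD ≥ V_SG − |V_tp|, so the device is in saturation.
KCL at the drain: ½ k_p (V_SG − |V_tp|)² = (V_DD − V_SG)/R.
Let x = V_SG − 0.51. Then 70.1 x² + x − 3.21 = 0, giving x = 0.207 V (positive root), so V_SG = 0.717 V.
I_D = (V_DD − V_SG)/R = (3.72 − 0.717) / 53.9 = 0.0557 mA.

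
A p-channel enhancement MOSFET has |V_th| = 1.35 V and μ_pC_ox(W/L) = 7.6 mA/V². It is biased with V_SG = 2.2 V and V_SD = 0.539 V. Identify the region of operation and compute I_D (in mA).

Triode; I_D = 2.38 mA

V_ov = V_SG − |V_th| = 2.2 − 1.35 = 0.85 V.
Since V_SD = 0.539 V < V_ov = 0.85 V, the device is in the triode region.
I_D = k_p [V_ov · V_SD − ½ V_SD²] = 7.6 × [0.85 × 0.539 − 0.5 × 0.539²] = 2.38 mA.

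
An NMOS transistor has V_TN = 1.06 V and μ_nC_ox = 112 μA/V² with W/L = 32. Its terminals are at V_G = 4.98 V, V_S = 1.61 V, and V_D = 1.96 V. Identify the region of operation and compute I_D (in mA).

V_GS = V_G − V_S = 4.98 − 1.61 = 3.37 V; V_DS = V_D − V_S = 1.96 − 1.61 = 0.35 V.
k_n = μ_nC_ox · (W/L) = 3.584 mA/V².
V_ov = V_GS − V_TN = 3.37 − 1.06 = 2.31 V.
Since V_DS = 0.35 V < V_ov = 2.31 V, the device is in the triode region.
I_D = k_n [V_ov · V_DS − ½ V_DS²] = 3.584 × [2.31 × 0.35 − 0.5 × 0.35²] = 2.68 mA.

Triode; I_D = 2.68 mA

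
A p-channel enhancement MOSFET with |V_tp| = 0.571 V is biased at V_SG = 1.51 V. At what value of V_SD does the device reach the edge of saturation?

The boundary between triode and saturation is V_SD = V_SG − |V_tp| = V_ov.
V_ov = 1.51 − 0.571 = 0.939 V.

V_SD,sat = 0.939 V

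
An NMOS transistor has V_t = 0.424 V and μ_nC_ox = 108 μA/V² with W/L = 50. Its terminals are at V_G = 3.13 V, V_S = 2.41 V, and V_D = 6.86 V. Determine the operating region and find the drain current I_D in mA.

Saturation; I_D = 0.237 mA

V_GS = V_G − V_S = 3.13 − 2.41 = 0.72 V; V_DS = V_D − V_S = 6.86 − 2.41 = 4.45 V.
k_n = μ_nC_ox · (W/L) = 5.4 mA/V².
V_ov = V_GS − V_t = 0.72 − 0.424 = 0.296 V.
Since V_DS = 4.45 V ≥ V_ov = 0.296 V, the device is in saturation.
I_D = ½ k_n V_ov² = 0.5 × 5.4 × 0.296² = 0.237 mA.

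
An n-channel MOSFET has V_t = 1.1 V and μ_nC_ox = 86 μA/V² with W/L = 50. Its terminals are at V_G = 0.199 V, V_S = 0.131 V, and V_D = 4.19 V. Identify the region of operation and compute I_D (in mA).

Cutoff; I_D = 0 mA

V_GS = V_G − V_S = 0.199 − 0.131 = 0.068 V; V_DS = V_D − V_S = 4.19 − 0.131 = 4.06 V.
V_GS = 0.068 V < V_t = 1.1 V, so the transistor is in cutoff.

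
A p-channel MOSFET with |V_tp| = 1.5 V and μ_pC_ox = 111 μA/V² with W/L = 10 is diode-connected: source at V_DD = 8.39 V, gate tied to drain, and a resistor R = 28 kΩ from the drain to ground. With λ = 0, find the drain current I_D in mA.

I_D = 0.223 mA

With gate tied to drain, V_SG = V_SD ≥ V_SG − |V_tp|, so the device is in saturation.
k_p = μ_pC_ox · (W/L) = 1.11 mA/V².
KCL at the drain: ½ k_p (V_SG − |V_tp|)² = (V_DD − V_SG)/R.
Let x = V_SG − 1.5. Then 15.5 x² + x − 6.89 = 0, giving x = 0.634 V (positive root), so V_SG = 2.13 V.
I_D = (V_DD − V_SG)/R = (8.39 − 2.13) / 28 = 0.223 mA.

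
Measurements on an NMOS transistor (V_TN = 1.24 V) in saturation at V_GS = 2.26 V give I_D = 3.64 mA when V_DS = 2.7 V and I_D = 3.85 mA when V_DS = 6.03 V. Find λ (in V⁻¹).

λ = 0.0182 V⁻¹

With V_GS fixed, I_D ∝ (1 + λ V_DS) in saturation, so I_D2/I_D1 = (1 + λ V_DS2)/(1 + λ V_DS1).
3.85/3.64 = 1.058 = (1 + 6.03 λ)/(1 + 2.7 λ).
Solving: λ (I_D1 V_DS2 − I_D2 V_DS1) = I_D2 − I_D1, so λ = (3.85 − 3.64) / (3.64 × 6.03 − 3.85 × 2.7) = 0.21 / 11.6 = 0.0182 V⁻¹.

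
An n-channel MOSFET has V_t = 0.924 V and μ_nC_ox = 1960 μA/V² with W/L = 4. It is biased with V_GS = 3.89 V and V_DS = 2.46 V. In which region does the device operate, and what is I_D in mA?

k_n = μ_nC_ox · (W/L) = 7.84 mA/V².
V_ov = V_GS − V_t = 3.89 − 0.924 = 2.97 V.
Since V_DS = 2.46 V < V_ov = 2.97 V, the device is in the triode region.
I_D = k_n [V_ov · V_DS − ½ V_DS²] = 7.84 × [2.97 × 2.46 − 0.5 × 2.46²] = 33.5 mA.

Triode; I_D = 33.5 mA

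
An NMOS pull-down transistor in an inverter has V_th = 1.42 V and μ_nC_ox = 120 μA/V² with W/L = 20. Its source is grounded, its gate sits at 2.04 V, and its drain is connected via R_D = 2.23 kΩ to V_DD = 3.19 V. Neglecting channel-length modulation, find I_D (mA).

I_D = 0.461 mA

V_GS = V_G = 2.04 V, so V_ov = 2.04 − 1.42 = 0.62 V.
k_n = μ_nC_ox · (W/L) = 2.4 mA/V².
Assume saturation: I_D = ½ k_n V_ov² = 0.5 × 2.4 × 0.62² = 0.461 mA, giving V_DS = V_DD − I_D R_D = 3.19 − 0.461 × 2.23 = 2.16 V.
V_DS = 2.16 V ≥ V_ov = 0.62 V, confirming saturation.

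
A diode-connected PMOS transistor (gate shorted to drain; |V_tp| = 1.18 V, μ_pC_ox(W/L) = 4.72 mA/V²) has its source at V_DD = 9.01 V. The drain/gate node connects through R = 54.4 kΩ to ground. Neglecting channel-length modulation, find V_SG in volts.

With gate tied to drain, V_SG = V_SD ≥ V_SG − |V_tp|, so the device is in saturation.
KCL at the drain: ½ k_p (V_SG − |V_tp|)² = (V_DD − V_SG)/R.
Let x = V_SG − 1.18. Then 128 x² + x − 7.83 = 0, giving x = 0.243 V (positive root), so V_SG = 1.42 V.
I_D = (V_DD − V_SG)/R = (9.01 − 1.42) / 54.4 = 0.139 mA.

V_SG = 1.42 V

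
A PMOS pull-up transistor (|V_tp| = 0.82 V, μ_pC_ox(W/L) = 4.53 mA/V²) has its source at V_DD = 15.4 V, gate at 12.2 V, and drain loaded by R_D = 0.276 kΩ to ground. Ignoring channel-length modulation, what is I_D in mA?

I_D = 12.8 mA

V_SG = V_DD − V_G = 15.4 − 12.2 = 3.2 V, so V_ov = 3.2 − 0.82 = 2.38 V.
Assume saturation: I_D = ½ k_p V_ov² = 0.5 × 4.53 × 2.38² = 12.8 mA, giving V_SD = V_DD − I_D R_D = 15.4 − 12.8 × 0.276 = 11.9 V.
V_SD = 11.9 V ≥ V_ov = 2.38 V, confirming saturation.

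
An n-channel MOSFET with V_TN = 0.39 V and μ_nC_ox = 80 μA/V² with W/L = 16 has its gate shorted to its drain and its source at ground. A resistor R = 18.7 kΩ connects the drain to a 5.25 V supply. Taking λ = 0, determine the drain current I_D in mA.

With gate tied to drain, V_GS = V_DS ≥ V_GS − V_TN, so the device is in saturation.
k_n = μ_nC_ox · (W/L) = 1.28 mA/V².
KCL at the drain: ½ k_n (V_GS − V_TN)² = (V_DD − V_GS)/R.
Let x = V_GS − 0.39. Then 12 x² + x − 4.86 = 0, giving x = 0.597 V (positive root), so V_GS = 0.987 V.
I_D = (V_DD − V_GS)/R = (5.25 − 0.987) / 18.7 = 0.228 mA.

I_D = 0.228 mA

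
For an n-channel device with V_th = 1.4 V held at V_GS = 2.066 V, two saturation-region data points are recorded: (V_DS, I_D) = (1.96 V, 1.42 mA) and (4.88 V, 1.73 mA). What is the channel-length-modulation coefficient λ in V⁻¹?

λ = 0.0876 V⁻¹

With V_GS fixed, I_D ∝ (1 + λ V_DS) in saturation, so I_D2/I_D1 = (1 + λ V_DS2)/(1 + λ V_DS1).
1.73/1.42 = 1.218 = (1 + 4.88 λ)/(1 + 1.96 λ).
Solving: λ (I_D1 V_DS2 − I_D2 V_DS1) = I_D2 − I_D1, so λ = (1.73 − 1.42) / (1.42 × 4.88 − 1.73 × 1.96) = 0.31 / 3.54 = 0.0876 V⁻¹.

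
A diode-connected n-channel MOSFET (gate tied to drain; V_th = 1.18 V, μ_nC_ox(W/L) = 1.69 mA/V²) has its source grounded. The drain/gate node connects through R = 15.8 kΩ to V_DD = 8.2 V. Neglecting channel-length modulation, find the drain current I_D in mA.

With gate tied to drain, V_GS = V_DS ≥ V_GS − V_th, so the device is in saturation.
KCL at the drain: ½ k_n (V_GS − V_th)² = (V_DD − V_GS)/R.
Let x = V_GS − 1.18. Then 13.4 x² + x − 7.02 = 0, giving x = 0.689 V (positive root), so V_GS = 1.87 V.
I_D = (V_DD − V_GS)/R = (8.2 − 1.87) / 15.8 = 0.401 mA.

I_D = 0.401 mA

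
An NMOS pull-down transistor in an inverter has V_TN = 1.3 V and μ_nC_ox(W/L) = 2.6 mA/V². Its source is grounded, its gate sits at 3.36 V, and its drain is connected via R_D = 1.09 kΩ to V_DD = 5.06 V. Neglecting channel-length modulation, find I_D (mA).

I_D = 3.81 mA

V_GS = V_G = 3.36 V, so V_ov = 3.36 − 1.3 = 2.06 V.
Assume saturation: I_D = ½ k_n V_ov² = 0.5 × 2.6 × 2.06² = 5.52 mA, giving V_DS = V_DD − I_D R_D = 5.06 − 5.52 × 1.09 = -0.953 V.
But -0.953 V < V_ov = 2.06 V, so the device is actually in triode.
In triode I_D = k_n[V_ov V_DS − ½ V_DS²] and I_D = (V_DD − V_DS)/R_D. Equating: 1.42 V_DS² − 6.838 V_DS + 5.06 = 0, giving V_DS = 0.913 V (the root below V_ov).
I_D = (5.06 − 0.913) / 1.09 = 3.81 mA.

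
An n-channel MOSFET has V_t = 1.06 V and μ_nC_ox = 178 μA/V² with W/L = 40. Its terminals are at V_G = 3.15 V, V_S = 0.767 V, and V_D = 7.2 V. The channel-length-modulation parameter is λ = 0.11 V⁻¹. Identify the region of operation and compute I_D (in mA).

V_GS = V_G − V_S = 3.15 − 0.767 = 2.38 V; V_DS = V_D − V_S = 7.2 − 0.767 = 6.43 V.
k_n = μ_nC_ox · (W/L) = 7.12 mA/V².
V_ov = V_GS − V_t = 2.38 − 1.06 = 1.32 V.
Since V_DS = 6.43 V ≥ V_ov = 1.32 V, the device is in saturation.
I_D = ½ k_n V_ov² (1 + λ V_DS) = 0.5 × 7.12 × 1.32² × (1 + 0.11 × 6.43) = 10.6 mA.

Saturation; I_D = 10.6 mA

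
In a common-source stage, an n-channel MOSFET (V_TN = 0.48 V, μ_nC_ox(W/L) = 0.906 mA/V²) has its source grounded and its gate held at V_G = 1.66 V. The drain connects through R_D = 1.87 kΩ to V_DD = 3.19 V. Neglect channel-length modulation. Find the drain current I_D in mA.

I_D = 0.631 mA

V_GS = V_G = 1.66 V, so V_ov = 1.66 − 0.48 = 1.18 V.
Assume saturation: I_D = ½ k_n V_ov² = 0.5 × 0.906 × 1.18² = 0.631 mA, giving V_DS = V_DD − I_D R_D = 3.19 − 0.631 × 1.87 = 2.01 V.
V_DS = 2.01 V ≥ V_ov = 1.18 V, confirming saturation.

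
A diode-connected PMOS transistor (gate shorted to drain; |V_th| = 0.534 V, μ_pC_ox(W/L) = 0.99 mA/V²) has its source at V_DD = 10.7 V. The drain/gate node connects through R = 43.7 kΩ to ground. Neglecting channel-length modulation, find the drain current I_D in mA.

With gate tied to drain, V_SG = V_SD ≥ V_SG − |V_th|, so the device is in saturation.
KCL at the drain: ½ k_p (V_SG − |V_th|)² = (V_DD − V_SG)/R.
Let x = V_SG − 0.534. Then 21.6 x² + x − 10.17 = 0, giving x = 0.663 V (positive root), so V_SG = 1.2 V.
I_D = (V_DD − V_SG)/R = (10.7 − 1.2) / 43.7 = 0.217 mA.

I_D = 0.217 mA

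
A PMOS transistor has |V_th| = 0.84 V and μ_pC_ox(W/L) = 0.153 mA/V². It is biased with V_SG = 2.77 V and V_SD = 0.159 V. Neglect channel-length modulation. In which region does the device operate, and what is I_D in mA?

Triode; I_D = 0.0450 mA

V_ov = V_SG − |V_th| = 2.77 − 0.84 = 1.93 V.
Since V_SD = 0.159 V < V_ov = 1.93 V, the device is in the triode region.
I_D = k_p [V_ov · V_SD − ½ V_SD²] = 0.153 × [1.93 × 0.159 − 0.5 × 0.159²] = 0.045 mA.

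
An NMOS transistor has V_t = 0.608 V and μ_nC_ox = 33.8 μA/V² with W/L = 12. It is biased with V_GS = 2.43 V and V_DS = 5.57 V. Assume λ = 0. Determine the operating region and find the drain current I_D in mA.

k_n = μ_nC_ox · (W/L) = 0.4056 mA/V².
V_ov = V_GS − V_t = 2.43 − 0.608 = 1.82 V.
Since V_DS = 5.57 V ≥ V_ov = 1.82 V, the device is in saturation.
I_D = ½ k_n V_ov² = 0.5 × 0.4056 × 1.82² = 0.673 mA.

Saturation; I_D = 0.673 mA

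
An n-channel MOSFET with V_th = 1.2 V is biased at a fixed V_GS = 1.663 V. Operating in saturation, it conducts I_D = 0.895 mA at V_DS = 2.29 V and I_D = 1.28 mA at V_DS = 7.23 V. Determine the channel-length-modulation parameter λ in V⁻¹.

With V_GS fixed, I_D ∝ (1 + λ V_DS) in saturation, so I_D2/I_D1 = (1 + λ V_DS2)/(1 + λ V_DS1).
1.28/0.895 = 1.43 = (1 + 7.23 λ)/(1 + 2.29 λ).
Solving: λ (I_D1 V_DS2 − I_D2 V_DS1) = I_D2 − I_D1, so λ = (1.28 − 0.895) / (0.895 × 7.23 − 1.28 × 2.29) = 0.385 / 3.54 = 0.109 V⁻¹.

λ = 0.109 V⁻¹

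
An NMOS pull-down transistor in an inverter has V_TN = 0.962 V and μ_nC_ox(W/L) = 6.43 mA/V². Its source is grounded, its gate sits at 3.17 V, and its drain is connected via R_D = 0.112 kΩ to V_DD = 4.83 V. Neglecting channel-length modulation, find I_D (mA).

V_GS = V_G = 3.17 V, so V_ov = 3.17 − 0.962 = 2.21 V.
Assume saturation: I_D = ½ k_n V_ov² = 0.5 × 6.43 × 2.21² = 15.7 mA, giving V_DS = V_DD − I_D R_D = 4.83 − 15.7 × 0.112 = 3.07 V.
V_DS = 3.07 V ≥ V_ov = 2.21 V, confirming saturation.

I_D = 15.7 mA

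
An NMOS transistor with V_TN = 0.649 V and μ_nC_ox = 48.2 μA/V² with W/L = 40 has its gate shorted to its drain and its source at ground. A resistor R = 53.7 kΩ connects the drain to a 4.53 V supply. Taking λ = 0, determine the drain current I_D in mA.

With gate tied to drain, V_GS = V_DS ≥ V_GS − V_TN, so the device is in saturation.
k_n = μ_nC_ox · (W/L) = 1.928 mA/V².
KCL at the drain: ½ k_n (V_GS − V_TN)² = (V_DD − V_GS)/R.
Let x = V_GS − 0.649. Then 51.8 x² + x − 3.881 = 0, giving x = 0.264 V (positive root), so V_GS = 0.913 V.
I_D = (V_DD − V_GS)/R = (4.53 − 0.913) / 53.7 = 0.0673 mA.

I_D = 0.0673 mA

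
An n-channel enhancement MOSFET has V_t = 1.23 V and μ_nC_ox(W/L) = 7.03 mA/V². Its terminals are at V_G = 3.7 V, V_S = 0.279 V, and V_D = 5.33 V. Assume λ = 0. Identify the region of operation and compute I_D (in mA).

Saturation; I_D = 16.9 mA

V_GS = V_G − V_S = 3.7 − 0.279 = 3.42 V; V_DS = V_D − V_S = 5.33 − 0.279 = 5.05 V.
V_ov = V_GS − V_t = 3.42 − 1.23 = 2.19 V.
Since V_DS = 5.05 V ≥ V_ov = 2.19 V, the device is in saturation.
I_D = ½ k_n V_ov² = 0.5 × 7.03 × 2.19² = 16.9 mA.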